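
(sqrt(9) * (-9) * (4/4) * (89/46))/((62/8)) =-4806/713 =-6.74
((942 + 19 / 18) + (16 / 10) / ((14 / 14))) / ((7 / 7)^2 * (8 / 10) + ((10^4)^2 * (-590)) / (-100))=649 / 405343512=0.00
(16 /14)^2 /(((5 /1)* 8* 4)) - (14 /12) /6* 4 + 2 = 2713 /2205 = 1.23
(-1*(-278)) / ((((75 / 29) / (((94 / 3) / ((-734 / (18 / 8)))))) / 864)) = -81845424 / 9175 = -8920.48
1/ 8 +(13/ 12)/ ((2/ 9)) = 5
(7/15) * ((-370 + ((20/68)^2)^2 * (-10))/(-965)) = 43272628/241793295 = 0.18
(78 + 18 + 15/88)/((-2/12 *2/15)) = -380835/88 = -4327.67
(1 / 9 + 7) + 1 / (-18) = 127 / 18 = 7.06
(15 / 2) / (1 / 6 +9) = 9 / 11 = 0.82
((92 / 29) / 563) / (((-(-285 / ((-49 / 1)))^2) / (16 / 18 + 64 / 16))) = -9719248 / 11935445175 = -0.00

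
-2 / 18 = -1 / 9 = -0.11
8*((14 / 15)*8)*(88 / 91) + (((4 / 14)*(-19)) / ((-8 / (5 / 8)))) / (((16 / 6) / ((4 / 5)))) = 5057387 / 87360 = 57.89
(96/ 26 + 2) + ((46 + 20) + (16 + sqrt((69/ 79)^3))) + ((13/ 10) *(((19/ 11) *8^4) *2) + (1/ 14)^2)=69 *sqrt(5451)/ 6241 + 2590132091/ 140140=18483.28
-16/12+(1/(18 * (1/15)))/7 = -17/14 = -1.21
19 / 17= 1.12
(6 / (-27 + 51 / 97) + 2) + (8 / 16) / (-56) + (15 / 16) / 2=53525 / 23968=2.23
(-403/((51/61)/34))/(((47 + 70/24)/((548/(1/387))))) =-41707714464/599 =-69628905.62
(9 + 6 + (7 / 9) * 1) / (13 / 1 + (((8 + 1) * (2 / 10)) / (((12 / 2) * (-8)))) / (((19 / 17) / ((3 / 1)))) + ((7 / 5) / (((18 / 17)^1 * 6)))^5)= 13764747052800000 / 11254014189155381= 1.22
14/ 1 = 14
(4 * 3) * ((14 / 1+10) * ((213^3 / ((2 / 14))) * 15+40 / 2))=292227179040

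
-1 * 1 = -1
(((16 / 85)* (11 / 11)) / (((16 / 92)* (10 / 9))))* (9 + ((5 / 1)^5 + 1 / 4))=2595159 / 850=3053.13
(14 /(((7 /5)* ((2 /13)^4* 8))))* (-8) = -142805 /8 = -17850.62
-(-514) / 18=257 / 9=28.56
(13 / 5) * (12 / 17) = 156 / 85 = 1.84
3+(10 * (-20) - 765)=-962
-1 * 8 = -8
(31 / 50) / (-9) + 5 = 2219 / 450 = 4.93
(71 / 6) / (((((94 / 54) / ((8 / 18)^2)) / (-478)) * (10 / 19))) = -2579288 / 2115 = -1219.52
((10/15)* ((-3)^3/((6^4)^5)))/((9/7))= -0.00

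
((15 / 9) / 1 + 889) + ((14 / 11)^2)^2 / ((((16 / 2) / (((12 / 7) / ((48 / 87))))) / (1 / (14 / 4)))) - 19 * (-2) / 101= 3954156715 / 4436223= 891.33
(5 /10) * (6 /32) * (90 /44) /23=135 /16192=0.01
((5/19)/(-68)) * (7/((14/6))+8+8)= -5/68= -0.07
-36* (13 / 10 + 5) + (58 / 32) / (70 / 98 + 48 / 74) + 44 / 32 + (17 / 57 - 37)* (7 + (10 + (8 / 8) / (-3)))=-4036068437 / 4829040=-835.79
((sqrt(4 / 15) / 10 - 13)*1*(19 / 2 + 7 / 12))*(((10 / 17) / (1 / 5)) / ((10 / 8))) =-15730 / 51 + 242*sqrt(15) / 765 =-307.21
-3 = -3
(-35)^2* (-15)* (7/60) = -8575/4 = -2143.75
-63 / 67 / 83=-63 / 5561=-0.01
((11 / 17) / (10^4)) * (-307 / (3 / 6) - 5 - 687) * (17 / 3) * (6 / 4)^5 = -581823 / 160000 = -3.64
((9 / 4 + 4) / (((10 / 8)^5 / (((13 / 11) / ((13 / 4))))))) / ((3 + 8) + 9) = 256 / 6875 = 0.04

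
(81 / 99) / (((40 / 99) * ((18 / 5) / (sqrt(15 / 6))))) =9 * sqrt(10) / 32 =0.89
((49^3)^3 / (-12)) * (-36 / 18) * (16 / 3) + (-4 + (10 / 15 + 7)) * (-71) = 13027308783281249 / 9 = 1447478753697916.56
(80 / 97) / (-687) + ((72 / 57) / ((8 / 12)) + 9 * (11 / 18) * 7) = 102287825 / 2532282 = 40.39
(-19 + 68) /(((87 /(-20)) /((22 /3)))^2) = 9486400 /68121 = 139.26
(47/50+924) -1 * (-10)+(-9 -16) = 45497/50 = 909.94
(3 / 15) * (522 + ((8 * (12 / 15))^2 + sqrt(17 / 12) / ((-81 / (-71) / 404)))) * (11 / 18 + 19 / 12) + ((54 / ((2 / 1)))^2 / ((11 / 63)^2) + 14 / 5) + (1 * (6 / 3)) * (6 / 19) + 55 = 566509 * sqrt(51) / 21870 + 125273211677 / 5172750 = 24402.90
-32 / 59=-0.54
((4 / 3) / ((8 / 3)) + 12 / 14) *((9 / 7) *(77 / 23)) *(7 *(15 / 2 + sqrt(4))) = 35739 / 92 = 388.47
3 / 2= 1.50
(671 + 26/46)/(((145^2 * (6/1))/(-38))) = -293474/1450725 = -0.20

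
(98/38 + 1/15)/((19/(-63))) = -15834/1805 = -8.77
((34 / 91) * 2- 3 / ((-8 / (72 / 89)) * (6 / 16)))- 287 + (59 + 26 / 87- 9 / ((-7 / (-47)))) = -201923399 / 704613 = -286.57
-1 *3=-3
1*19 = 19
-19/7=-2.71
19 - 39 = -20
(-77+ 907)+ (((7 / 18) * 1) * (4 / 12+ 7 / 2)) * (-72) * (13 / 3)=3284 / 9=364.89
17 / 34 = 1 / 2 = 0.50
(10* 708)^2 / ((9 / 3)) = 16708800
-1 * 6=-6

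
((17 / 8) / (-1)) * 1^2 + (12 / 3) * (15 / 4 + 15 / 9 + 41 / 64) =1061 / 48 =22.10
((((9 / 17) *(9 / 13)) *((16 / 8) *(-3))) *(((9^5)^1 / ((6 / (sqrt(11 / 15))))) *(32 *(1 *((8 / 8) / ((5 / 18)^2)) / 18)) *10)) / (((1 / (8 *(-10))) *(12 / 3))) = 7346640384 *sqrt(165) / 1105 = 85402085.43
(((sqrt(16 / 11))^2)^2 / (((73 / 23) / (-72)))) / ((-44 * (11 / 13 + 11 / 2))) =918528 / 5343965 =0.17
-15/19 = -0.79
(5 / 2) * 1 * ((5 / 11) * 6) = 75 / 11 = 6.82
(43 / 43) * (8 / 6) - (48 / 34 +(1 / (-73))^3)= -1556017 / 19839867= -0.08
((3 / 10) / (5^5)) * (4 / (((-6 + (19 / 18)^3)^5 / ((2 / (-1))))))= 80959687397729501184 / 275359622153153073998328125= 0.00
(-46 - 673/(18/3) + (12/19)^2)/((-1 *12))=341725/25992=13.15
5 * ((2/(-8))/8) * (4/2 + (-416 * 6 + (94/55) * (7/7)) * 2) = 137131/176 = 779.15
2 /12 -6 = -35 /6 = -5.83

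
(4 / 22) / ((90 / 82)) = 82 / 495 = 0.17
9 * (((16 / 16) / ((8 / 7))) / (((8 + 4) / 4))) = 21 / 8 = 2.62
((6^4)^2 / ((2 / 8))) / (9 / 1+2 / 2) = 3359232 / 5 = 671846.40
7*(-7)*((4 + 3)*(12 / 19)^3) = -592704 / 6859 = -86.41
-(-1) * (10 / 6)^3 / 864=125 / 23328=0.01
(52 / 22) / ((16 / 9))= 117 / 88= 1.33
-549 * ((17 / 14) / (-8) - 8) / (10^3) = 501237 / 112000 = 4.48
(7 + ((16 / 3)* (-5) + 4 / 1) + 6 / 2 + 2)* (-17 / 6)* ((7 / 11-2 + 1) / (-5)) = 1088 / 495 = 2.20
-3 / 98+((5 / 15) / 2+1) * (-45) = -2574 / 49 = -52.53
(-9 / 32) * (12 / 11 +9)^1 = -999 / 352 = -2.84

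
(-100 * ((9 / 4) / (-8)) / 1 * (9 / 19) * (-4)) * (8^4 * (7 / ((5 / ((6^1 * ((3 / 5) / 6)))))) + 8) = -3491748 / 19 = -183776.21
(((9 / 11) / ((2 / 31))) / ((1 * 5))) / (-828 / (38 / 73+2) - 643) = -279 / 106865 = -0.00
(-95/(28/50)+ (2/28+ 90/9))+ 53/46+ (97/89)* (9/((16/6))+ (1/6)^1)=-53152303/343896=-154.56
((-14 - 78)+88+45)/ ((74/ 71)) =2911/ 74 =39.34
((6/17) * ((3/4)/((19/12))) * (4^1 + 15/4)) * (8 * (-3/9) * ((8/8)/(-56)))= 279/4522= 0.06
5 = 5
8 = 8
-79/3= -26.33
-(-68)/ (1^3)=68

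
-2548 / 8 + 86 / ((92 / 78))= -11297 / 46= -245.59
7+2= 9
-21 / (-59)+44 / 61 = 3877 / 3599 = 1.08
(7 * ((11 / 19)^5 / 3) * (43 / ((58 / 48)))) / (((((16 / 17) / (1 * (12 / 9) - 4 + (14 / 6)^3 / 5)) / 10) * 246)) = -14009665439 / 476941237182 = -0.03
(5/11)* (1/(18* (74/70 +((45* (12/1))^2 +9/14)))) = 25/288685683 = 0.00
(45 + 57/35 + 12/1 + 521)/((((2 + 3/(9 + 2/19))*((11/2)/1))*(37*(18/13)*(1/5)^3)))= 87741275/794871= 110.38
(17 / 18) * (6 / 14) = 0.40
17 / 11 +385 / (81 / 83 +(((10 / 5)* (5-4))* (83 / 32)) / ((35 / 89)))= 208036977 / 7243291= 28.72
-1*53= -53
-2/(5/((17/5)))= -34/25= -1.36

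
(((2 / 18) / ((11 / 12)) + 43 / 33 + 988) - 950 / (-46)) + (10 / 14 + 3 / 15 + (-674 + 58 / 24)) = 12021809 / 35420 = 339.41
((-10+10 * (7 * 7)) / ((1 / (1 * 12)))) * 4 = 23040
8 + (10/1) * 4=48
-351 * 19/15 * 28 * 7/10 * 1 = -8714.16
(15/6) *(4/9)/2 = 5/9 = 0.56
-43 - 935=-978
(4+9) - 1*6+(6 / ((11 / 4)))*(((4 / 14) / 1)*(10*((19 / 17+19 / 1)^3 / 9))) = 2136071467 / 378301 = 5646.49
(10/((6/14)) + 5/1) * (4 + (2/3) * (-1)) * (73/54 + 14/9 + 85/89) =7889275/21627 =364.79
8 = 8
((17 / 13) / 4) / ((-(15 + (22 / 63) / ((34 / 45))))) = -2023 / 95680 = -0.02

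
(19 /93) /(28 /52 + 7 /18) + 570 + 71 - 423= 1467968 /6727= 218.22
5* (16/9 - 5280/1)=-237520/9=-26391.11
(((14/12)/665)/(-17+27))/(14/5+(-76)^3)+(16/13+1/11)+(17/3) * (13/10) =3108751135741/357807055320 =8.69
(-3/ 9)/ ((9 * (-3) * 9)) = 1/ 729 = 0.00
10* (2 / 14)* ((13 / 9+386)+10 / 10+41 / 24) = 20065 / 36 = 557.36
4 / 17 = 0.24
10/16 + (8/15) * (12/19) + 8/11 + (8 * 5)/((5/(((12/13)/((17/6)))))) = 7936101/1847560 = 4.30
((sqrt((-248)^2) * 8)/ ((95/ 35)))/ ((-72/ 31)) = -53816/ 171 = -314.71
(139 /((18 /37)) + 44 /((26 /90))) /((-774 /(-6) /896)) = 3042.44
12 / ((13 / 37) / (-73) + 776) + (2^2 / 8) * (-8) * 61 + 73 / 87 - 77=-320.15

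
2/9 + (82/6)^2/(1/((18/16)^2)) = 136289/576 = 236.61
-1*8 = -8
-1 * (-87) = 87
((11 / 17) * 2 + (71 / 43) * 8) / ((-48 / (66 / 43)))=-58311 / 125732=-0.46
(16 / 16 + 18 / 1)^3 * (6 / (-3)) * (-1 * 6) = 82308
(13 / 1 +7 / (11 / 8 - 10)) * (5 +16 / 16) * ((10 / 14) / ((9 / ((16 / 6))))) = 67280 / 4347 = 15.48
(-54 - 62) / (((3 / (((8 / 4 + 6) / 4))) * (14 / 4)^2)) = -928 / 147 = -6.31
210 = 210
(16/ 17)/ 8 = 2/ 17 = 0.12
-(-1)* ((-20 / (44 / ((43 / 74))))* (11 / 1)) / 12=-215 / 888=-0.24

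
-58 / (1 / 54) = -3132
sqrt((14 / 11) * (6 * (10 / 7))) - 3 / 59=-3 / 59 +2 * sqrt(330) / 11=3.25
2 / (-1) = -2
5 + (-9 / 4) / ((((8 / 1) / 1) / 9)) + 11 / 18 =887 / 288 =3.08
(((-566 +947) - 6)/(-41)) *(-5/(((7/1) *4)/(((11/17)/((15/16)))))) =5500/4879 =1.13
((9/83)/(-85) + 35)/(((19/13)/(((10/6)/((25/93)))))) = 99507148/670225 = 148.47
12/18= 2/3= 0.67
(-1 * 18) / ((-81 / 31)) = 62 / 9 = 6.89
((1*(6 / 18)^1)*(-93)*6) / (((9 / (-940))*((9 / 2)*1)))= 4317.04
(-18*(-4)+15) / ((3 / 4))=116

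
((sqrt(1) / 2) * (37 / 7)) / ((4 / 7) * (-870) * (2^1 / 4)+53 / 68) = -1258 / 117949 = -0.01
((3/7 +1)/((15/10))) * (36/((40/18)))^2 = 8748/35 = 249.94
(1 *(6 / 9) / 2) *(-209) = -209 / 3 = -69.67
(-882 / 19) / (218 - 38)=-49 / 190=-0.26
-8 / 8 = -1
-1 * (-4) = 4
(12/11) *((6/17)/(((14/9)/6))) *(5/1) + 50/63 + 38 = 544508/11781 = 46.22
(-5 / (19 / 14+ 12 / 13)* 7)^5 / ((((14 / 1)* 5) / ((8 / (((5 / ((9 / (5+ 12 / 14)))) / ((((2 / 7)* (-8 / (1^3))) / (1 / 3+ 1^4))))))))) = 207125155176436224 / 4037516659075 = 51300.14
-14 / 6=-2.33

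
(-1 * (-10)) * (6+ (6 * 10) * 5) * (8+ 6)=42840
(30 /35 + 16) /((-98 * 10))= -59 /3430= -0.02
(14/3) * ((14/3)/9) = 196/81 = 2.42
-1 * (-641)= 641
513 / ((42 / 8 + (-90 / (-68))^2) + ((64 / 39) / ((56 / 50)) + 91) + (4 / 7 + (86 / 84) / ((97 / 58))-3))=872443026 / 166071205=5.25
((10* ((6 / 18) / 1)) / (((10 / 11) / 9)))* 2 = 66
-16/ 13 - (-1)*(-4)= -68/ 13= -5.23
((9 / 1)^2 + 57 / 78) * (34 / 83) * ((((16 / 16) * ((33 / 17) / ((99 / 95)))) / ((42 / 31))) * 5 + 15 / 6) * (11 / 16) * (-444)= -2170836250 / 22659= -95804.59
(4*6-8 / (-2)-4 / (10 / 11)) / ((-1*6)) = -59 / 15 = -3.93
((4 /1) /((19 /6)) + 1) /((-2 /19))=-43 /2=-21.50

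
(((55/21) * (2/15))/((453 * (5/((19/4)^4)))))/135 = 1433531/2465769600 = 0.00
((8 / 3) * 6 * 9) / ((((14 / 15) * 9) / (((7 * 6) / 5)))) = 144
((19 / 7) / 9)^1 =19 / 63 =0.30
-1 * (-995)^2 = -990025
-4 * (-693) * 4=11088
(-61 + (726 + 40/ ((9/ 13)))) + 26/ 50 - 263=103567/ 225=460.30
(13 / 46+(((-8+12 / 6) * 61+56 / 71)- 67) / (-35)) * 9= 12995163 / 114310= 113.68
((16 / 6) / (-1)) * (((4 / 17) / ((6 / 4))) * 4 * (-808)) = 1351.95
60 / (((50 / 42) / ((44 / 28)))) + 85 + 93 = 1286 / 5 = 257.20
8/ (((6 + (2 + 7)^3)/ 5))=8/ 147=0.05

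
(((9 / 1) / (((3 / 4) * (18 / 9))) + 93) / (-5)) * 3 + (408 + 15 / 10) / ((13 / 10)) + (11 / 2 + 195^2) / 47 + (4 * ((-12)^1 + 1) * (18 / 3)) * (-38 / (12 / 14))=12768.76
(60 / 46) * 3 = 90 / 23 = 3.91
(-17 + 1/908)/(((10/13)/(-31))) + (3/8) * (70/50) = 778134/1135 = 685.58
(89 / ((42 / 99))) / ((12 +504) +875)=2937 / 19474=0.15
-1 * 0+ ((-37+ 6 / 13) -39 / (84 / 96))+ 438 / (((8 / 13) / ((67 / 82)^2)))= 964477277 / 2447536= 394.06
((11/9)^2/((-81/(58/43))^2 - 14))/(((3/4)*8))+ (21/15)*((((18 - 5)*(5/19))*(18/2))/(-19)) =-2.27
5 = 5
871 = 871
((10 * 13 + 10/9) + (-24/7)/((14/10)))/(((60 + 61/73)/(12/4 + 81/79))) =439054120/51573333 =8.51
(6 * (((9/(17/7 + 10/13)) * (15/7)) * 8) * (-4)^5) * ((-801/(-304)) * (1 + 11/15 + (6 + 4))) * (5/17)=-84450263040/31331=-2695421.88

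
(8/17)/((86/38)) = 152/731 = 0.21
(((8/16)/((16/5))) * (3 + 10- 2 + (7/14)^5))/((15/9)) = 1059/1024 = 1.03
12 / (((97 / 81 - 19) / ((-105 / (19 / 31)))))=225990 / 1957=115.48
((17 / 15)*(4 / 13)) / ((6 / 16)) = 544 / 585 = 0.93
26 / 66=13 / 33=0.39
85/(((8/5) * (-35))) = -1.52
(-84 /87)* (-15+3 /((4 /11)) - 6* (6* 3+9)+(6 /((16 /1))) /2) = 651 /4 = 162.75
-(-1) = 1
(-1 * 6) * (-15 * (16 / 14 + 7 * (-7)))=-30150 / 7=-4307.14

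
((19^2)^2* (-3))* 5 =-1954815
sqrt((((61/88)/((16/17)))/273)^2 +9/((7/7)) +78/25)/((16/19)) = 19*sqrt(44768597899393)/30750720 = 4.13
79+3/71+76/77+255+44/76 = 34860632/103873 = 335.61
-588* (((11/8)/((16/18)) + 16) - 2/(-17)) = -2825193/272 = -10386.74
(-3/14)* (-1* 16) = 24/7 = 3.43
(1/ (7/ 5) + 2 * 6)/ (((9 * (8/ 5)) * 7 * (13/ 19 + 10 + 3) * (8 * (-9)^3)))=-1691/ 1069915392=-0.00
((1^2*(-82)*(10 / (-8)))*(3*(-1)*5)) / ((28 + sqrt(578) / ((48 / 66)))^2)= -72068400 / 2381321 + 50265600*sqrt(2) / 2381321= -0.41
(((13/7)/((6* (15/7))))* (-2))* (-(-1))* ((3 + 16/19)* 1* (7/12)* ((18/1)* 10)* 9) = -19929/19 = -1048.89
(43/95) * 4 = 172/95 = 1.81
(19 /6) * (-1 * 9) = -57 /2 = -28.50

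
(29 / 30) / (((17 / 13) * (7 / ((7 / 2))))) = 377 / 1020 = 0.37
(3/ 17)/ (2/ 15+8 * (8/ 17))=45/ 994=0.05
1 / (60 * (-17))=-1 / 1020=-0.00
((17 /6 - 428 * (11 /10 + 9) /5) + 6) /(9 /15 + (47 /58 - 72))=338401 /27915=12.12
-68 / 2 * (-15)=510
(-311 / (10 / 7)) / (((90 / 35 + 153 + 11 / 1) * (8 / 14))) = -106673 / 46640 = -2.29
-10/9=-1.11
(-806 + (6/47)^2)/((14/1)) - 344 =-6209481/15463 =-401.57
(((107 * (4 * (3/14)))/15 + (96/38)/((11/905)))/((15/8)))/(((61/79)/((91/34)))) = 6429537608/16254975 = 395.54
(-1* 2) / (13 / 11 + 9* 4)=-22 / 409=-0.05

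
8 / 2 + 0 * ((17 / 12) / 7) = 4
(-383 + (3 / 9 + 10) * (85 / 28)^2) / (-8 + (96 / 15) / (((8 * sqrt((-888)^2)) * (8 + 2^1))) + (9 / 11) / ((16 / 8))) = 37.91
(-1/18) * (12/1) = -2/3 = -0.67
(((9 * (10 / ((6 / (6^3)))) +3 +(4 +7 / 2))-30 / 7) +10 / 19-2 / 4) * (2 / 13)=863500 / 1729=499.42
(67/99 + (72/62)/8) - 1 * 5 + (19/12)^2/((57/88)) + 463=4260008/9207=462.69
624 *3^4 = 50544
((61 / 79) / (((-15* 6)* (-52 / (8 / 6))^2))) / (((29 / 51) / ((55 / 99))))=-1037 / 188168994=-0.00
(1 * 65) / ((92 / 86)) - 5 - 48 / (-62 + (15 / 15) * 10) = 33897 / 598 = 56.68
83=83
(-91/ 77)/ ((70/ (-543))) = 7059/ 770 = 9.17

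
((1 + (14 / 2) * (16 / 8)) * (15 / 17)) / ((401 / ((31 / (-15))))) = -465 / 6817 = -0.07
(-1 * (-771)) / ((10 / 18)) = 6939 / 5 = 1387.80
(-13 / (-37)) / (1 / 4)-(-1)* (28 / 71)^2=291140 / 186517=1.56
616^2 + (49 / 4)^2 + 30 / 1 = 379636.06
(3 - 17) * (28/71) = -392/71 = -5.52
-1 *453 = -453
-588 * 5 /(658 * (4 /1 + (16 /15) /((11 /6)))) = -275 /282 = -0.98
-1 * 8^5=-32768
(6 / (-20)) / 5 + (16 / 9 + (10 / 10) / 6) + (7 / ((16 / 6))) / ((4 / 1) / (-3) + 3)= 6227 / 1800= 3.46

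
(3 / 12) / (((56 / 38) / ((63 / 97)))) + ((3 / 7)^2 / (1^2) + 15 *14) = 15992427 / 76048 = 210.29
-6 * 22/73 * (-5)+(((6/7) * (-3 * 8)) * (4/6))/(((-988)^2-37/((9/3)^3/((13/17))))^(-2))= -468948396723525804860/35885997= -13067726576567.62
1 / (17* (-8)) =-1 / 136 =-0.01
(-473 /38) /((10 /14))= -3311 /190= -17.43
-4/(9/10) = -40/9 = -4.44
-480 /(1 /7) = -3360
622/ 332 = 311/ 166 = 1.87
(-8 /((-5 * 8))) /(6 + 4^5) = 1 /5150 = 0.00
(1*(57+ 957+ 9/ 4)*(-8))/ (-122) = 4065/ 61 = 66.64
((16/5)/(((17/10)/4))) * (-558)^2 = 39854592/17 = 2344387.76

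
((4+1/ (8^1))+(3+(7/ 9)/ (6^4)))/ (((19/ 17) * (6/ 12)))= 1412921/ 110808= 12.75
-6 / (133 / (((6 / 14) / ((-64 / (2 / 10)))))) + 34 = 5064649 / 148960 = 34.00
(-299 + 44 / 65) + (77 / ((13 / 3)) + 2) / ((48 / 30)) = -148703 / 520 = -285.97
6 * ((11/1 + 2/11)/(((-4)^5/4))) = -369/1408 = -0.26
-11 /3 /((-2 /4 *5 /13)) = 286 /15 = 19.07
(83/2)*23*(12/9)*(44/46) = 3652/3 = 1217.33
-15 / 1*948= -14220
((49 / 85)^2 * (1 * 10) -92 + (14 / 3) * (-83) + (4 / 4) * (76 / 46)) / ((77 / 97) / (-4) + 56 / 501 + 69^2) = -3064582674152 / 30757809965465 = -0.10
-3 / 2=-1.50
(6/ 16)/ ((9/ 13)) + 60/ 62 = 1123/ 744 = 1.51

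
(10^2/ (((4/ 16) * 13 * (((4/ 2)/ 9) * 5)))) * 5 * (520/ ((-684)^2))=500/ 3249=0.15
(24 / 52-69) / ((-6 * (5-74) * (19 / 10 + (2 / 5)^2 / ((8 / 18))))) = -2475 / 33787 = -0.07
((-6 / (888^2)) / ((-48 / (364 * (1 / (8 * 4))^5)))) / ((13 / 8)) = 7 / 6614786506752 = 0.00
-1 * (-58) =58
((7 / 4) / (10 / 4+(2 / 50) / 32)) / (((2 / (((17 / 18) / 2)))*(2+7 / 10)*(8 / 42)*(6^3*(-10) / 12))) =-20825 / 11669832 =-0.00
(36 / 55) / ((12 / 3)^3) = 9 / 880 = 0.01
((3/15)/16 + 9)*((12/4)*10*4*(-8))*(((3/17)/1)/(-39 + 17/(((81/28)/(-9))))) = 233604/14059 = 16.62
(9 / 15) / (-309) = -1 / 515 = -0.00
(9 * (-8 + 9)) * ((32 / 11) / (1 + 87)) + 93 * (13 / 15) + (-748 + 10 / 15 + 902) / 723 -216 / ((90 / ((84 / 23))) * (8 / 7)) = 2216595983 / 30181635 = 73.44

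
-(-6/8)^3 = 0.42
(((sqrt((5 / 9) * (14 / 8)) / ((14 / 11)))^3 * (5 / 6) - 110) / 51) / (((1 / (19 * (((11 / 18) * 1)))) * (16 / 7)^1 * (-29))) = 80465 / 212976 - 6954475 * sqrt(35) / 30913892352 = 0.38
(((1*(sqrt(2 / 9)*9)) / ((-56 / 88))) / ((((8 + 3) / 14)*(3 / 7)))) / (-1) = 14*sqrt(2) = 19.80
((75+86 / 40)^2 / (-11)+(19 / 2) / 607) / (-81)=481711181 / 72111600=6.68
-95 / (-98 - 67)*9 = 57 / 11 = 5.18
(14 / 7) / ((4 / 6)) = 3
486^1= 486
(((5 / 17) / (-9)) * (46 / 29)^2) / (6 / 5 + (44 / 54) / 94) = -0.07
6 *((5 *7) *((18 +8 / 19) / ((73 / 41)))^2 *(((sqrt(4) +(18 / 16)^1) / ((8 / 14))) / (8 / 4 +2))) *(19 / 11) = 945956484375 / 17820176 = 53083.45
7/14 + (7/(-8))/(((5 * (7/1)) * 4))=79/160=0.49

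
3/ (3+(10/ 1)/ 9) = 27/ 37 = 0.73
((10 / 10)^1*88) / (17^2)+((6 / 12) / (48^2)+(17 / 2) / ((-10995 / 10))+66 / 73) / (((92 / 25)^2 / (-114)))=-728086635184591 / 100522099863552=-7.24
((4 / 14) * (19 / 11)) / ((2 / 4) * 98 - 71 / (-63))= 171 / 17369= 0.01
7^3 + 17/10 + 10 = 3547/10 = 354.70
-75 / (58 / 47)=-3525 / 58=-60.78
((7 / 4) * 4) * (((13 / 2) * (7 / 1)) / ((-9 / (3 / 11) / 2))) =-637 / 33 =-19.30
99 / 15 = 33 / 5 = 6.60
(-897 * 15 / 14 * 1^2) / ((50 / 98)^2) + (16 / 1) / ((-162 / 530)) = -75824053 / 20250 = -3744.40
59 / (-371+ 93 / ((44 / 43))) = -2596 / 12325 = -0.21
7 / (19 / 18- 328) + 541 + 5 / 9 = 28682356 / 52965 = 541.53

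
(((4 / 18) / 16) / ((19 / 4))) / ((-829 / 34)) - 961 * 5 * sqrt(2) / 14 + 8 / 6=188995 / 141759 - 4805 * sqrt(2) / 14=-484.05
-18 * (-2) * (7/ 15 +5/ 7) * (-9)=-13392/ 35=-382.63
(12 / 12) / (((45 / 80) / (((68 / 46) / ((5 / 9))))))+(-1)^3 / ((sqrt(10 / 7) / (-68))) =544 / 115+34 *sqrt(70) / 5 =61.62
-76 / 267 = -0.28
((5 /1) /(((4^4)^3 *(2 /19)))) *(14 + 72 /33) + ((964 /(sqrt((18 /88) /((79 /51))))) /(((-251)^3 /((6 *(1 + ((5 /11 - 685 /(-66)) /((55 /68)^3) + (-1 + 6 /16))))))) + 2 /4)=92283143 /184549376 - 8025270598 *sqrt(44319) /80506446834825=0.48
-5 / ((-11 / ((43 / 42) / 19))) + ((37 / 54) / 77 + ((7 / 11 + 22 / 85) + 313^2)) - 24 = 328861780607 / 3357585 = 97945.93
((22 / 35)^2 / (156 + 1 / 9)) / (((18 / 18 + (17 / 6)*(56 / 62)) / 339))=0.24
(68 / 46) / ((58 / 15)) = 0.38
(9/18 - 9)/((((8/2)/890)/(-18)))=68085/2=34042.50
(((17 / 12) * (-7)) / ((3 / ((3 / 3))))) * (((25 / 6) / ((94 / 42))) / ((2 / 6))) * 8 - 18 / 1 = -23363 / 141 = -165.70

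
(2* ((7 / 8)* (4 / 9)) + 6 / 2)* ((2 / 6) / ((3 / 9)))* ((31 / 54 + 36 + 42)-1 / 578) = 1226200 / 4131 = 296.83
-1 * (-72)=72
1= 1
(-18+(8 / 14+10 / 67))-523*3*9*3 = -19876351 / 469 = -42380.28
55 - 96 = -41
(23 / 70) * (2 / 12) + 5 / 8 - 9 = -8.32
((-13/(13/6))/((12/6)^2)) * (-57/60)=57/40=1.42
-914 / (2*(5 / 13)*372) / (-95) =5941 / 176700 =0.03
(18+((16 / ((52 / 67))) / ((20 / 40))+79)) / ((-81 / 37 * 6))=-22163 / 2106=-10.52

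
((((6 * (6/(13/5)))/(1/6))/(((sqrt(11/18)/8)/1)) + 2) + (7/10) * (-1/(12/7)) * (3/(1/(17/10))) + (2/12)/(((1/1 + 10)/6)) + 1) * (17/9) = 8381/4400 + 48960 * sqrt(22)/143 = 1607.80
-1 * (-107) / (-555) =-107 / 555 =-0.19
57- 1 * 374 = -317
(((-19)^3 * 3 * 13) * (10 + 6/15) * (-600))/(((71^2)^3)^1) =1669206240/128100283921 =0.01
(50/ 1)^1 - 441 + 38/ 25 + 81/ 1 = -7712/ 25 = -308.48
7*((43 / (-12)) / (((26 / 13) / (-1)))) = 301 / 24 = 12.54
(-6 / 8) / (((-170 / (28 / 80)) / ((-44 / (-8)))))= 231 / 27200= 0.01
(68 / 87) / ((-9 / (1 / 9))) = -68 / 7047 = -0.01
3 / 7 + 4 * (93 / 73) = 2823 / 511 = 5.52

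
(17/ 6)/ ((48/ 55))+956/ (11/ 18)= 4966189/ 3168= 1567.61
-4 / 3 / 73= -4 / 219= -0.02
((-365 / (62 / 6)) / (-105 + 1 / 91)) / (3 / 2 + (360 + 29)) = 99645 / 115655947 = 0.00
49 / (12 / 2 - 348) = -49 / 342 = -0.14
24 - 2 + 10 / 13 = 296 / 13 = 22.77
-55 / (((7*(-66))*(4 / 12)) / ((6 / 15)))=1 / 7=0.14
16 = 16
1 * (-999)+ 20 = -979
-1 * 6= -6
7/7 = 1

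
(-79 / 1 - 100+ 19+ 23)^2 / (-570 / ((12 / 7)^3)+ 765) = 5405472 / 187735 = 28.79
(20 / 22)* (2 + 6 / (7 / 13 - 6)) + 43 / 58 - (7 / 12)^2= 3980815 / 3261456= 1.22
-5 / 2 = -2.50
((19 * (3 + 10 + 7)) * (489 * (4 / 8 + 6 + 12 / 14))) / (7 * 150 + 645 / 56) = 5103856 / 3963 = 1287.88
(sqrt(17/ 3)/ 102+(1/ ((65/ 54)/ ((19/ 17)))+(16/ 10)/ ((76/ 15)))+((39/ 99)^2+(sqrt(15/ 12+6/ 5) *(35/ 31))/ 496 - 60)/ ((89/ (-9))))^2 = (-10082827755 *sqrt(5)+204496417840 *sqrt(51)+456554970852768)^2/ 3915743743775817164189721600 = 53.57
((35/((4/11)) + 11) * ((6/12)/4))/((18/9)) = 429/64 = 6.70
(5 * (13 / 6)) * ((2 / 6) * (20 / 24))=325 / 108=3.01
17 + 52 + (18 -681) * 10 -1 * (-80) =-6481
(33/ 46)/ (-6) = -11/ 92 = -0.12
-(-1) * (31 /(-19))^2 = 961 /361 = 2.66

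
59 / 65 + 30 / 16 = 1447 / 520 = 2.78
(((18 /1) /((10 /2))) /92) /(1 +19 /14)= 21 /1265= 0.02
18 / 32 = 9 / 16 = 0.56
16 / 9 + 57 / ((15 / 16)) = 2816 / 45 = 62.58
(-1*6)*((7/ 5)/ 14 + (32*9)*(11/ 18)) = -1056.60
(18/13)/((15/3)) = 18/65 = 0.28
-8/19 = -0.42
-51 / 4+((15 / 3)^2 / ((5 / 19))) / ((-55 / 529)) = -40765 / 44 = -926.48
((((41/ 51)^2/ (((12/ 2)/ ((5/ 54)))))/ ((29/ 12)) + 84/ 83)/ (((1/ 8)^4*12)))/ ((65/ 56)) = 9850012540928/ 32962095855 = 298.83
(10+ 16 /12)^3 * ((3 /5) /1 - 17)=-3222928 /135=-23873.54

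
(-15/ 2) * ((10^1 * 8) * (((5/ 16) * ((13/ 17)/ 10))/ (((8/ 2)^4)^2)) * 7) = -6825/ 4456448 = -0.00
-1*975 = -975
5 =5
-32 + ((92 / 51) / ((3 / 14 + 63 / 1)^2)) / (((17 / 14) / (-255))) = -85467328 / 2662965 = -32.09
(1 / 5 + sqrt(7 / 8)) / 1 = 1 / 5 + sqrt(14) / 4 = 1.14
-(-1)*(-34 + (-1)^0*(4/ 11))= -370/ 11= -33.64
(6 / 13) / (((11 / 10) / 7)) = 420 / 143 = 2.94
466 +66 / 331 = 154312 / 331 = 466.20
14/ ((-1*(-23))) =14/ 23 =0.61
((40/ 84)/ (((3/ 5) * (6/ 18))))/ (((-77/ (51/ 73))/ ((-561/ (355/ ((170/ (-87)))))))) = -491300/ 7365043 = -0.07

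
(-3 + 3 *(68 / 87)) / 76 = -0.01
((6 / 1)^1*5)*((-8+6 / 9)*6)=-1320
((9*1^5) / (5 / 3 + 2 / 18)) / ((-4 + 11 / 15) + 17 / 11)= -13365 / 4544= -2.94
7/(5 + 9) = 1/2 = 0.50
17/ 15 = 1.13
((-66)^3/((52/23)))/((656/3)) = -2479653/4264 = -581.53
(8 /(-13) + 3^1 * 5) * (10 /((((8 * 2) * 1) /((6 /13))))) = 2805 /676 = 4.15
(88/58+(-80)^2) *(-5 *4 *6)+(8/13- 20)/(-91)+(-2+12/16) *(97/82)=-1234876219513/1607528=-768183.33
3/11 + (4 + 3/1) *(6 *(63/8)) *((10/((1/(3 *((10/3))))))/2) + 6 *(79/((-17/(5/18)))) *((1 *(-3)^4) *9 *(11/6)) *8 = -24786033/374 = -66272.82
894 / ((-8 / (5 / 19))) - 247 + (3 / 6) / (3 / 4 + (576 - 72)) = -276.41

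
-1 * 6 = -6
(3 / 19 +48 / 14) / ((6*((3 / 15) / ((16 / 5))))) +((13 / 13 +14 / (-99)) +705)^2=649479982072 / 1303533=498245.91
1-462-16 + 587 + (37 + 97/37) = 5536/37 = 149.62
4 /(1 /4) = 16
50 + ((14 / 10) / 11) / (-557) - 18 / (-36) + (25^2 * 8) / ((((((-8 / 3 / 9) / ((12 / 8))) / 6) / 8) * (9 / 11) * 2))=-45489880879 / 61270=-742449.50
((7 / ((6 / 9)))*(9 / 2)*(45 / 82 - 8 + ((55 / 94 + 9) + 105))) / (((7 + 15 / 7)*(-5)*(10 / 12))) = -819388143 / 6166400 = -132.88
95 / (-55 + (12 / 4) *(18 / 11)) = -55 / 29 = -1.90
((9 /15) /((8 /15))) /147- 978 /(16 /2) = -47919 /392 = -122.24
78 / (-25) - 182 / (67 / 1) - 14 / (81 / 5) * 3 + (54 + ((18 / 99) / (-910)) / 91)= 187733805223 / 4119590475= 45.57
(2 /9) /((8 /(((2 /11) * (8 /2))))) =2 /99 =0.02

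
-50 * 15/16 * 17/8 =-6375/64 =-99.61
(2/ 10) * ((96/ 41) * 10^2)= 1920/ 41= 46.83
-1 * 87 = -87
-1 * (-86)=86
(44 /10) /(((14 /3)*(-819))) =-11 /9555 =-0.00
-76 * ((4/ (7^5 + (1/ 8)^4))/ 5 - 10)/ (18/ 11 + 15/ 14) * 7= 94000289229616/ 47844823735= 1964.69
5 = 5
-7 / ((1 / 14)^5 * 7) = -537824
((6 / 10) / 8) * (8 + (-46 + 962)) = 693 / 10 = 69.30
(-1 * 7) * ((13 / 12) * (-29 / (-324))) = -2639 / 3888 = -0.68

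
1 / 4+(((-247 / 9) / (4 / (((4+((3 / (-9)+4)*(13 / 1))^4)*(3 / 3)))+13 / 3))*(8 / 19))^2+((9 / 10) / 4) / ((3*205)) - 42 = -75542541536755451165502107 / 2180882132703709063864200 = -34.64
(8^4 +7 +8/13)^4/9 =8099160521552003281/257049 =31508235867682.83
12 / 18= 2 / 3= 0.67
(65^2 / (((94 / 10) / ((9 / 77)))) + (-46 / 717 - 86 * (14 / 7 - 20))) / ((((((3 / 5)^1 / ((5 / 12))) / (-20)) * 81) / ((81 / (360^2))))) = -20764695775 / 121064061888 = -0.17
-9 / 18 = -1 / 2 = -0.50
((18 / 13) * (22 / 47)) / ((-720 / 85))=-187 / 2444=-0.08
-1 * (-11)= 11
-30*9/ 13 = -20.77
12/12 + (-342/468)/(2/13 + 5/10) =-2/17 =-0.12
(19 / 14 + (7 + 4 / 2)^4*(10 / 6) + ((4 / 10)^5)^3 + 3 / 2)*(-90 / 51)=-14019470216220006 / 726318359375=-19302.10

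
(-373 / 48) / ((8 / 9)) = -1119 / 128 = -8.74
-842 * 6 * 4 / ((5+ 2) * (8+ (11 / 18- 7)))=-363744 / 203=-1791.84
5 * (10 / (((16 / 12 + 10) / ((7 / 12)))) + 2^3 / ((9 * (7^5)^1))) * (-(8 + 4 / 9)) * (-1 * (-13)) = -6539015015 / 23143239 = -282.55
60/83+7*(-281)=-163201/83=-1966.28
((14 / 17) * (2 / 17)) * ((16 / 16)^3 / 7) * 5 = 20 / 289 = 0.07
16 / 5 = 3.20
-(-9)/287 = 9/287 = 0.03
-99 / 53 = -1.87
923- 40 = 883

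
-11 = -11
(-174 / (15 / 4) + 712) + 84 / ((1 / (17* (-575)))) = -4102172 / 5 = -820434.40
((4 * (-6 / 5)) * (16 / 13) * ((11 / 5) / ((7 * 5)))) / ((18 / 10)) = -1408 / 6825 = -0.21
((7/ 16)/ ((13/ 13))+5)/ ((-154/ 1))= -87/ 2464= -0.04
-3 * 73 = -219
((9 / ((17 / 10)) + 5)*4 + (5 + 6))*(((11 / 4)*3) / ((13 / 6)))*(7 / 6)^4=23426557 / 63648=368.06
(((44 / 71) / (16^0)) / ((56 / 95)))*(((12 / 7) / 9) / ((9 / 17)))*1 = 35530 / 93933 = 0.38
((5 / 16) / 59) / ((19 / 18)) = 45 / 8968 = 0.01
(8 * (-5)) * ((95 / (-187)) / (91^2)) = 0.00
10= 10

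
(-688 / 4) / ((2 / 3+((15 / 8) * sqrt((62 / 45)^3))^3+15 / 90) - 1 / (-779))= 2962958953364352000 / 16030269216703766311 - 5621699831448277440 * sqrt(310) / 16030269216703766311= -5.99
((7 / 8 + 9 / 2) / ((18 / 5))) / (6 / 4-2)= -215 / 72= -2.99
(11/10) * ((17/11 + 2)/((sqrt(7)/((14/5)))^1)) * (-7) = -28.89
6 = 6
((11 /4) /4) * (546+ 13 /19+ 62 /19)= 114939 /304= 378.09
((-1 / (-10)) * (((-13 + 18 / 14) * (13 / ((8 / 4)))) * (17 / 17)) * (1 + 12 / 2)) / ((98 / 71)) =-37843 / 980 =-38.62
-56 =-56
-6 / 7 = -0.86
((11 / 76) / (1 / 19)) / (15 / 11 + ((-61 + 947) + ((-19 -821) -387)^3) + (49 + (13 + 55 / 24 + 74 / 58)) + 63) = -21054 / 14142799161479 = -0.00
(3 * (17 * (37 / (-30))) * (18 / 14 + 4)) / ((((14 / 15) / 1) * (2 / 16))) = -139638 / 49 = -2849.76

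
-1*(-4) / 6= 2 / 3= 0.67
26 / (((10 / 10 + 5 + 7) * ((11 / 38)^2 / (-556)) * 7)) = -1605728 / 847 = -1895.78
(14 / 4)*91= 637 / 2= 318.50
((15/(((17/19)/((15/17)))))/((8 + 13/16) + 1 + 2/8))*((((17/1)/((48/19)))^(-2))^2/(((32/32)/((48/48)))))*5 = 95551488000/26655093309131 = 0.00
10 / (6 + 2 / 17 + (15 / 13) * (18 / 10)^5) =1381250 / 3856499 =0.36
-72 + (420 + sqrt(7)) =sqrt(7) + 348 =350.65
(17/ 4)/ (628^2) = 17/ 1577536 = 0.00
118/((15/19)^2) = 42598/225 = 189.32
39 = 39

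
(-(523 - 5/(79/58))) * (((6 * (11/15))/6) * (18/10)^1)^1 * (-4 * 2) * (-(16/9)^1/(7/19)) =-156793472/5925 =-26463.03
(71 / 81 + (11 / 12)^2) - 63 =-61.28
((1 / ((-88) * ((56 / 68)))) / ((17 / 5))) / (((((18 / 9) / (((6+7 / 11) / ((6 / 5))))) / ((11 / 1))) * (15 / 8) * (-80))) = 73 / 88704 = 0.00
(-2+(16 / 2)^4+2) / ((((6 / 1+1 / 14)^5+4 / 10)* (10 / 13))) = 0.65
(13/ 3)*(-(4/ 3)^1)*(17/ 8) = -221/ 18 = -12.28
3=3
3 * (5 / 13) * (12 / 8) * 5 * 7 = 60.58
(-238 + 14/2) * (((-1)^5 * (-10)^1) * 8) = -18480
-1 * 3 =-3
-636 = -636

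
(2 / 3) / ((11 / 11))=2 / 3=0.67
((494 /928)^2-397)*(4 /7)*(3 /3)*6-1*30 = -261886029 /188384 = -1390.17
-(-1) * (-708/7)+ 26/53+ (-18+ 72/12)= -41794/371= -112.65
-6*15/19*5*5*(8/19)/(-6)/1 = 3000/361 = 8.31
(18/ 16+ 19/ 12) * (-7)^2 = 3185/ 24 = 132.71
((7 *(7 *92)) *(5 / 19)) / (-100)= -1127 / 95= -11.86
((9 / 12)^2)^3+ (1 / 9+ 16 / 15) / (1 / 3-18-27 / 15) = 105379 / 897024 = 0.12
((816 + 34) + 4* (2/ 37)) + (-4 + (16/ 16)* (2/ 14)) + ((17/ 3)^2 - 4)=2038390/ 2331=874.47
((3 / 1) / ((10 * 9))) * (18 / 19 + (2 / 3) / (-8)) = 197 / 6840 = 0.03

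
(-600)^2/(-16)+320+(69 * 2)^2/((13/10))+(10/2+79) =-96808/13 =-7446.77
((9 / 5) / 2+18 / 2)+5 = 149 / 10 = 14.90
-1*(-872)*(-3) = -2616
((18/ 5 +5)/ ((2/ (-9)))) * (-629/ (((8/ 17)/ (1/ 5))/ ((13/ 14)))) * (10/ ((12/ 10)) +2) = 555896991/ 5600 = 99267.32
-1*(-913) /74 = 913 /74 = 12.34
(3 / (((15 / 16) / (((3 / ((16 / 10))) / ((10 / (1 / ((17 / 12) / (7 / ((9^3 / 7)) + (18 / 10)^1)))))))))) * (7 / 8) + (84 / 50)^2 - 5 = -1278572 / 860625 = -1.49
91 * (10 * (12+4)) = 14560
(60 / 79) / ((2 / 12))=360 / 79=4.56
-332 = -332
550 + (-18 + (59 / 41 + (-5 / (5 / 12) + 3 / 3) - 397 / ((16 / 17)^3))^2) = 6669408164219161 / 28202500096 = 236482.87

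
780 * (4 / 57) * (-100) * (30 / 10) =-312000 / 19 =-16421.05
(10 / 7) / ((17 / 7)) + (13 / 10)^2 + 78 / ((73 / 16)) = 2404329 / 124100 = 19.37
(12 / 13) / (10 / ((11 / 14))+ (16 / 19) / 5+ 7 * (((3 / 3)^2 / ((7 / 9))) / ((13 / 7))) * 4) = 1045 / 36544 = 0.03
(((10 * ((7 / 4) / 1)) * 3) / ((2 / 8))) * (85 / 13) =17850 / 13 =1373.08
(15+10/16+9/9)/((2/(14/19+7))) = 1029/16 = 64.31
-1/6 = -0.17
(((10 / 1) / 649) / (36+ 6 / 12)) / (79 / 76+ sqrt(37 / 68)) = 2041360 / 2495299213- 57760 * sqrt(629) / 2495299213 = 0.00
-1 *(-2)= 2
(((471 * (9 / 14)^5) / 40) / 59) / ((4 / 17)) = 0.09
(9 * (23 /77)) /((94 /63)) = 1863 /1034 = 1.80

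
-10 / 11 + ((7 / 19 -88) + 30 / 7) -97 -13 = -284195 / 1463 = -194.25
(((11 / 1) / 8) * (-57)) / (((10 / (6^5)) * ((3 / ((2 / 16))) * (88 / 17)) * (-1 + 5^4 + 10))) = -78489 / 101440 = -0.77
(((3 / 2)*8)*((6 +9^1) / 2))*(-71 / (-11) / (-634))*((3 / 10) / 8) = -1917 / 55792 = -0.03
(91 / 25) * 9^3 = 66339 / 25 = 2653.56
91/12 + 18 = 25.58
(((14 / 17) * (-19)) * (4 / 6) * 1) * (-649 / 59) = 5852 / 51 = 114.75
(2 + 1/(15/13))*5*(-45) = -645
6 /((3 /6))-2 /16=95 /8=11.88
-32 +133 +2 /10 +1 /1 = 511 /5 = 102.20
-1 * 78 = -78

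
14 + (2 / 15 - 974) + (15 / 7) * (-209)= -147811 / 105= -1407.72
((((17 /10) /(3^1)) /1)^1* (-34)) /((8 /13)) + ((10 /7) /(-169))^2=-5257868173 /167938680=-31.31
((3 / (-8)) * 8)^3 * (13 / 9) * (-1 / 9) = 13 / 3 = 4.33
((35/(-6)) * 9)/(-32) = 105/64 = 1.64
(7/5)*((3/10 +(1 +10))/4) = 791/200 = 3.96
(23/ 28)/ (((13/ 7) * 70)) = 23/ 3640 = 0.01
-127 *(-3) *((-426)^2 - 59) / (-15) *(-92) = 2119676228 / 5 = 423935245.60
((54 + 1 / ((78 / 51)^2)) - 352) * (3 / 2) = -603477 / 1352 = -446.36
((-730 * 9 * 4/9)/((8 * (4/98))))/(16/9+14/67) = -10784655/2396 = -4501.11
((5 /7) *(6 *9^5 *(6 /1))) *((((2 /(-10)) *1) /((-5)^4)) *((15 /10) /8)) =-1594323 /17500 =-91.10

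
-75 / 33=-25 / 11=-2.27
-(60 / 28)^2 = -225 / 49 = -4.59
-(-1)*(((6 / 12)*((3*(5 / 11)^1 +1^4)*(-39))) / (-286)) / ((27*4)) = 13 / 8712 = 0.00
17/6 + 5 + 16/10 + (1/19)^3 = 1941127/205770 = 9.43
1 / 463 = 0.00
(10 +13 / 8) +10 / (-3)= 199 / 24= 8.29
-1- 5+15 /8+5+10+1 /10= 439 /40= 10.98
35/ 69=0.51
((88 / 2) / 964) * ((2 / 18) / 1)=11 / 2169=0.01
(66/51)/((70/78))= 858/595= 1.44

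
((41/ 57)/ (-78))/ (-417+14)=41/ 1791738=0.00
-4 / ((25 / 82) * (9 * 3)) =-328 / 675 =-0.49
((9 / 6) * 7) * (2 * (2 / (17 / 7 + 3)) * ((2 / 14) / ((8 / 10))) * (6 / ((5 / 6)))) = 189 / 19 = 9.95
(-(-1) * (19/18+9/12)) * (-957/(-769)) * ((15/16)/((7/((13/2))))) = 1347775/689024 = 1.96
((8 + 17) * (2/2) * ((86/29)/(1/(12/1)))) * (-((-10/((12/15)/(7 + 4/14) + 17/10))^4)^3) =-7988437084891032522505800000000000000000000000000/11087111374406350796896692093521185709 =-720515634336.61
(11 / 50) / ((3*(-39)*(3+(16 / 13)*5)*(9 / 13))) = -143 / 481950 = -0.00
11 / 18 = 0.61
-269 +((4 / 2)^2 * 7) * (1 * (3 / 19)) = -5027 / 19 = -264.58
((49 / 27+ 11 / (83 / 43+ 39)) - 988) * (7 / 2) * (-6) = 29814113 / 1440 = 20704.25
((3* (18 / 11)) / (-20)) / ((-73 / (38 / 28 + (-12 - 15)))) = -9693 / 112420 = -0.09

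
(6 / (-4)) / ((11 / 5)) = -15 / 22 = -0.68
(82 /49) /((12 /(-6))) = -0.84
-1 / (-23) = 1 / 23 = 0.04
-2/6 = -1/3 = -0.33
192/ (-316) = -48/ 79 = -0.61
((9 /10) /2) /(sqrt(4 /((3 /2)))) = 0.28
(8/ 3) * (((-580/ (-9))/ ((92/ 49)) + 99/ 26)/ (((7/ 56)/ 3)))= 6567136/ 2691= 2440.41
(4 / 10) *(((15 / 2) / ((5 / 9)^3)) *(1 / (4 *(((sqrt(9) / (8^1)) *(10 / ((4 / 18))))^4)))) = 1024 / 18984375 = 0.00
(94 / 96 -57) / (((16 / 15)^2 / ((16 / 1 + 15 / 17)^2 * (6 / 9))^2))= -456098241523225 / 256576512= -1777630.53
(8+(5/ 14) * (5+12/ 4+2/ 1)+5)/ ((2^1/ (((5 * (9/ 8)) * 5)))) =6525/ 28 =233.04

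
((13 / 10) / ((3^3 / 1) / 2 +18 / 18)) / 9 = 13 / 1305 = 0.01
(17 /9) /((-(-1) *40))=17 /360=0.05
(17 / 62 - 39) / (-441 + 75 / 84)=33614 / 382013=0.09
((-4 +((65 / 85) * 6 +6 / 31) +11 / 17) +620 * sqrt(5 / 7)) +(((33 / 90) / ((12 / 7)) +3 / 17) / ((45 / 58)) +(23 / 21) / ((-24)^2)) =924574307 / 478094400 +620 * sqrt(35) / 7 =525.93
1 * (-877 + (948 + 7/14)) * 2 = 143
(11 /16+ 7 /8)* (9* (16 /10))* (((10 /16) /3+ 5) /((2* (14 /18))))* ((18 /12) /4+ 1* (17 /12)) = 134.97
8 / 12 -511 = -1531 / 3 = -510.33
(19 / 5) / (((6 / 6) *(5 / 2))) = 38 / 25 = 1.52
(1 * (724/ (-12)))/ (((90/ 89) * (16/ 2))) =-16109/ 2160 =-7.46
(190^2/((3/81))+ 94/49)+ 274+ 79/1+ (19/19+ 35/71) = 3392221255/3479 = 975056.41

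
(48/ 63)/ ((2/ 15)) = 40/ 7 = 5.71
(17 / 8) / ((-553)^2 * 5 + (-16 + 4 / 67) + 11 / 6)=3417 / 2458681676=0.00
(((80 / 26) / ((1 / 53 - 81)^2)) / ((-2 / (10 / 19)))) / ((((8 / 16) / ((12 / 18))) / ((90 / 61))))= -4213500 / 17347074043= -0.00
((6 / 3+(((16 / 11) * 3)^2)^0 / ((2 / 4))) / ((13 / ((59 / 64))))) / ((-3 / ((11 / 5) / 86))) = -649 / 268320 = -0.00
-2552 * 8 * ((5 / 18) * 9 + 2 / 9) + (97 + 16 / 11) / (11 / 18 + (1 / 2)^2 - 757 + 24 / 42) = -1047621087380 / 18849897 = -55577.02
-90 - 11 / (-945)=-89.99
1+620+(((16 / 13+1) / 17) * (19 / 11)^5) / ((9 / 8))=199499657587 / 320330439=622.79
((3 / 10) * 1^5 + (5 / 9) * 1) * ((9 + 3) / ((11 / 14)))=196 / 15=13.07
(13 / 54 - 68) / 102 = -3659 / 5508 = -0.66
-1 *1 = -1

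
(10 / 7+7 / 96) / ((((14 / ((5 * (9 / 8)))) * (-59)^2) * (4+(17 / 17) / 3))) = 45405 / 1135307264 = 0.00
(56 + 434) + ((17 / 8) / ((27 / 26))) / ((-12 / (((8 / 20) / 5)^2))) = 99224779 / 202500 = 490.00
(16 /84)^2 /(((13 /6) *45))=32 /85995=0.00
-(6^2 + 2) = -38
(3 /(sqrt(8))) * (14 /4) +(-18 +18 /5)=-72 /5 +21 * sqrt(2) /8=-10.69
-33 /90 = -11 /30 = -0.37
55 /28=1.96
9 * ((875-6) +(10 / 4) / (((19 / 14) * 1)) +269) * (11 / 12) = 714681 / 76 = 9403.70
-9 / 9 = -1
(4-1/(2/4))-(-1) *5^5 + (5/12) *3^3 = 12553/4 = 3138.25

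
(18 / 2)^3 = 729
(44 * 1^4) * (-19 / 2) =-418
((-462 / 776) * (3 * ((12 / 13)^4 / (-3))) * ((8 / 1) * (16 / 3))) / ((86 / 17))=434294784 / 119127931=3.65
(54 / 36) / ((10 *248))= 3 / 4960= 0.00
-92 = -92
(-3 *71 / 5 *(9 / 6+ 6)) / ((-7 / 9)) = 5751 / 14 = 410.79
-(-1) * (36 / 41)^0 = 1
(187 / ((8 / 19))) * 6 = 10659 / 4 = 2664.75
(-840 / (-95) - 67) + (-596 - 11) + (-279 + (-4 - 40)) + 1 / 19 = -18774 / 19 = -988.11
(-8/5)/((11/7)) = -56/55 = -1.02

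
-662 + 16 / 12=-1982 / 3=-660.67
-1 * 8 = -8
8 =8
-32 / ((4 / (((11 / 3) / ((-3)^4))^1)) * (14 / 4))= -176 / 1701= -0.10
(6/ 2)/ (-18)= -1/ 6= -0.17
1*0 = 0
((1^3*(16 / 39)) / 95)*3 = 16 / 1235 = 0.01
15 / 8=1.88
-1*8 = -8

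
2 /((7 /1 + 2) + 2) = 2 /11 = 0.18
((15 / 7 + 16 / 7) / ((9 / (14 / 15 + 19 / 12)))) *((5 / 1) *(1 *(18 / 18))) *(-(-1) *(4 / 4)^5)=4681 / 756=6.19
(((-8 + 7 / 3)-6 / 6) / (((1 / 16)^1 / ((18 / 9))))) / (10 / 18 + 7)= -480 / 17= -28.24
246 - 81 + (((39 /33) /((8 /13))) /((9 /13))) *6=23977 /132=181.64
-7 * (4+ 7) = -77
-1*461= -461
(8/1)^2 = 64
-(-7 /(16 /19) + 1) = 117 /16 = 7.31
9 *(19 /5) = 171 /5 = 34.20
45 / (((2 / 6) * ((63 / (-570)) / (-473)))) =4044150 / 7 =577735.71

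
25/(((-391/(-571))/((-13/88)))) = -185575/34408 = -5.39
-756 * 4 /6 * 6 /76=-756 /19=-39.79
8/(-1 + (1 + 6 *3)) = 4/9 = 0.44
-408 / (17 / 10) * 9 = -2160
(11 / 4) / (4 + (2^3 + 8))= 11 / 80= 0.14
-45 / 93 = -15 / 31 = -0.48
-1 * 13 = -13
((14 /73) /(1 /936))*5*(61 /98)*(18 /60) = 85644 /511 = 167.60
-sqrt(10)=-3.16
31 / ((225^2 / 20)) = 0.01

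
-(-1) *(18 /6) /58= 3 /58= 0.05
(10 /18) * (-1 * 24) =-40 /3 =-13.33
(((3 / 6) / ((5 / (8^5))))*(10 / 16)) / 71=2048 / 71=28.85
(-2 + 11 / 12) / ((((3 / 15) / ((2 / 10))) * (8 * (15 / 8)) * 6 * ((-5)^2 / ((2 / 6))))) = -13 / 81000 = -0.00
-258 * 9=-2322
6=6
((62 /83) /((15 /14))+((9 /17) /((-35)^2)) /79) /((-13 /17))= -285604621 /313260675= -0.91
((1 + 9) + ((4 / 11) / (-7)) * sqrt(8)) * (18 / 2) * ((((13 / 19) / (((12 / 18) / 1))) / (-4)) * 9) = -15795 / 76 + 3159 * sqrt(2) / 1463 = -204.78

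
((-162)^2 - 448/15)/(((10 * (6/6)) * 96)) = 98303/3600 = 27.31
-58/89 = -0.65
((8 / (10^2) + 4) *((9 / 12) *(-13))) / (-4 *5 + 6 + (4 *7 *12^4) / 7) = -1989 / 4146500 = -0.00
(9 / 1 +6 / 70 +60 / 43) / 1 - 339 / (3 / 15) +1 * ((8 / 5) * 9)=-2513529 / 1505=-1670.12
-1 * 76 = -76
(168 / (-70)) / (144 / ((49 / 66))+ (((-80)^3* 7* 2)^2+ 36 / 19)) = -2793 / 59793735680227925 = -0.00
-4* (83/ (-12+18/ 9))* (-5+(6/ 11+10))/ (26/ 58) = 410.70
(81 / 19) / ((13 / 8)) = 648 / 247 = 2.62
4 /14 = 2 /7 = 0.29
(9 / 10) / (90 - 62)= 9 / 280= 0.03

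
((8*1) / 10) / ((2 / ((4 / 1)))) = 8 / 5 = 1.60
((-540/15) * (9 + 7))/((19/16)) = -9216/19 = -485.05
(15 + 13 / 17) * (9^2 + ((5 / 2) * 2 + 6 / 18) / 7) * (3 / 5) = 27068 / 35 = 773.37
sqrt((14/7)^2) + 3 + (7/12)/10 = 607/120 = 5.06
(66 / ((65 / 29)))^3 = 7011739944 / 274625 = 25532.05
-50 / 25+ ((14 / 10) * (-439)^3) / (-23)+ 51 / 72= 14213555627 / 2760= 5149839.00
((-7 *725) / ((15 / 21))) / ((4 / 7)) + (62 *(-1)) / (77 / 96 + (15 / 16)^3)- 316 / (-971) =-967869931705 / 77606204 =-12471.55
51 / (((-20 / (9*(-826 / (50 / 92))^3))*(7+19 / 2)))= 4196382547531104 / 859375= 4883063328.04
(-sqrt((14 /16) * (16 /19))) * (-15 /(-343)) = -15 * sqrt(266) /6517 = -0.04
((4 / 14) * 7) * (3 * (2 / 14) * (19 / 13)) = 114 / 91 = 1.25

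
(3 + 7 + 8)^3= 5832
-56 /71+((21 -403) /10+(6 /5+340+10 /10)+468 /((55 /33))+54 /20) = 83313 /142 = 586.71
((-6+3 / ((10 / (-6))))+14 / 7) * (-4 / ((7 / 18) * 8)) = 261 / 35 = 7.46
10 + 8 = 18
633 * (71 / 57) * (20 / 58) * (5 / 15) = 149810 / 1653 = 90.63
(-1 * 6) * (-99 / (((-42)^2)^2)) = 11 / 57624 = 0.00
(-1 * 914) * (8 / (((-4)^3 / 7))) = 3199 / 4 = 799.75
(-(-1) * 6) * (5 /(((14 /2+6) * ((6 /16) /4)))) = 320 /13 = 24.62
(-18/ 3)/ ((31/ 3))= -18/ 31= -0.58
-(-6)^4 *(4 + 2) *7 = -54432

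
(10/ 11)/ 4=5/ 22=0.23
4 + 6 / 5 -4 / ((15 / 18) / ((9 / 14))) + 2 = 144 / 35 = 4.11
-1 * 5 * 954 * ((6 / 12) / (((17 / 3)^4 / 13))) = -2511405 / 83521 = -30.07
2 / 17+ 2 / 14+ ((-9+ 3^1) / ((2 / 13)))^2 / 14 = 25919 / 238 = 108.90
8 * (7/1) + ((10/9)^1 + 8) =586/9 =65.11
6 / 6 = 1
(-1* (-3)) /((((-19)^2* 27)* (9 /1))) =1 /29241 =0.00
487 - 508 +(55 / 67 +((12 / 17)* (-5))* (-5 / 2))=-12934 / 1139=-11.36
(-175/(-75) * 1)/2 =7/6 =1.17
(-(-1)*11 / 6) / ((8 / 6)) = 11 / 8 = 1.38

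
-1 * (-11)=11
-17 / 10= -1.70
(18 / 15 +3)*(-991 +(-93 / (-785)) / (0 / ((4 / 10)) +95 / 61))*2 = -3103722384 / 372875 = -8323.76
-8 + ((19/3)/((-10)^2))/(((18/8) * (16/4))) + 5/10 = -20231/2700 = -7.49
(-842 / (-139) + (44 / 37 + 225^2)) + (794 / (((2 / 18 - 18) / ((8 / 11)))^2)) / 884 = 180498306774113777 / 3564888249923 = 50632.25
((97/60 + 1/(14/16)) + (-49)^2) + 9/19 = 19185781/7980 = 2404.23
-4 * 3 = -12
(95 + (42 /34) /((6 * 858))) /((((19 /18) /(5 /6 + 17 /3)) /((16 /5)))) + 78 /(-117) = 99732962 /53295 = 1871.34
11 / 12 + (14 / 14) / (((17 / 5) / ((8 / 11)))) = 2537 / 2244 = 1.13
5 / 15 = 1 / 3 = 0.33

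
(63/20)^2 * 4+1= 40.69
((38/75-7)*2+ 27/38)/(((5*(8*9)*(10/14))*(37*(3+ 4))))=-34987/189810000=-0.00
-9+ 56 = 47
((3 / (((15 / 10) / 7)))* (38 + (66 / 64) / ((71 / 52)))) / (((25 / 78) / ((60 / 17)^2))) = 432687528 / 20519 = 21087.16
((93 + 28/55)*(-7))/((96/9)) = -108003/1760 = -61.37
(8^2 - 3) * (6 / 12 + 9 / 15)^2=7381 / 100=73.81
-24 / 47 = -0.51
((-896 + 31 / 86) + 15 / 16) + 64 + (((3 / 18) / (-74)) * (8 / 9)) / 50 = -14273787613 / 17182800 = -830.70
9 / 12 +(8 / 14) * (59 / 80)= 41 / 35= 1.17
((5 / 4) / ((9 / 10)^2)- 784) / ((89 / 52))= -3295708 / 7209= -457.17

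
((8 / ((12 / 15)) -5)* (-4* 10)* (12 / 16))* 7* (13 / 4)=-6825 / 2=-3412.50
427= 427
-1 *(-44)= 44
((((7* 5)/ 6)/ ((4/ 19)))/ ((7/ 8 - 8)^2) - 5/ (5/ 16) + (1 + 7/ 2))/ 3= -11239/ 3078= -3.65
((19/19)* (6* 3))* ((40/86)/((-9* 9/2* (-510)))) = 8/19737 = 0.00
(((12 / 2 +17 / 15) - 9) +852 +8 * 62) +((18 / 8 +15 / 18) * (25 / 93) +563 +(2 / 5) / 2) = 2131741 / 1116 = 1910.16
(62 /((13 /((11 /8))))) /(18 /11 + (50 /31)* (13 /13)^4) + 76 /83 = 14030139 /4782128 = 2.93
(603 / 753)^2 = 40401 / 63001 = 0.64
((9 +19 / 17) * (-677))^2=13559205136 / 289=46917664.83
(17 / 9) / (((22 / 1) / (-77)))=-119 / 18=-6.61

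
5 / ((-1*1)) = -5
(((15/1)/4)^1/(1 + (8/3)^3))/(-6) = -135/4312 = -0.03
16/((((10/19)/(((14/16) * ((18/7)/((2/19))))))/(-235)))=-152703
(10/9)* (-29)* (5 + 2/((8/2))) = -1595/9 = -177.22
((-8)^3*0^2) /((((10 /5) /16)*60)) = 0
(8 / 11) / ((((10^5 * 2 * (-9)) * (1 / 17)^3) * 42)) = -4913 / 103950000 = -0.00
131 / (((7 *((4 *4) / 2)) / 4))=131 / 14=9.36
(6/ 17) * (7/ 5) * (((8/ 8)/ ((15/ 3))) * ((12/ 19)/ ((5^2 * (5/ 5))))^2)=6048/ 95890625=0.00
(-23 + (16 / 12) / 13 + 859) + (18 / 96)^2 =8347999 / 9984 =836.14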